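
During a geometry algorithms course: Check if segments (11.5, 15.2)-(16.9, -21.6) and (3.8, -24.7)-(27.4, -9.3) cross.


Cross products: d1=823.06, d2=-128.58, d3=-498.82, d4=452.82
d1*d2 < 0 and d3*d4 < 0? yes

Yes, they intersect


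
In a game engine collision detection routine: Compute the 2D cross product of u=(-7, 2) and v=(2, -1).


u x v = u_x*v_y - u_y*v_x = (-7)*(-1) - 2*2
= 7 - 4 = 3

3


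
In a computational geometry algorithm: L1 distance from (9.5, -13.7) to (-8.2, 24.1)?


|9.5-(-8.2)| + |(-13.7)-24.1| = 17.7 + 37.8 = 55.5

55.5


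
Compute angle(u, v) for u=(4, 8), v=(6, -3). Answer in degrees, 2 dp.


u.v = 0, |u| = sqrt(80) = 8.9443, |v| = sqrt(45) = 6.7082
cos(theta) = u.v/(|u||v|) = 0/sqrt(3600) = 0
theta = acos(0) = 90 degrees

90 degrees


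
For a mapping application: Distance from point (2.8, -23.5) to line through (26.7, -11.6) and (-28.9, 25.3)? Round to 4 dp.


|cross product| = 1543.55
|line direction| = sqrt(4452.97) = 66.7306
Distance = 1543.55/sqrt(4452.97) = 23.1311

23.1311


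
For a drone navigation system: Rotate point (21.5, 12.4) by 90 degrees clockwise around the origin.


90° CW: (x,y) -> (y, -x)
(21.5,12.4) -> (12.4, -21.5)

(12.4, -21.5)


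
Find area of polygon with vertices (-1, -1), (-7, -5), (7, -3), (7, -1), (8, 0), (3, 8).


Shoelace sum: ((-1)*(-5) - (-7)*(-1)) + ((-7)*(-3) - 7*(-5)) + (7*(-1) - 7*(-3)) + (7*0 - 8*(-1)) + (8*8 - 3*0) + (3*(-1) - (-1)*8)
= 145
Area = |145|/2 = 72.5

72.5


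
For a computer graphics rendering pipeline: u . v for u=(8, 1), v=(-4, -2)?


u . v = u_x*v_x + u_y*v_y = 8*(-4) + 1*(-2)
= (-32) + (-2) = -34

-34


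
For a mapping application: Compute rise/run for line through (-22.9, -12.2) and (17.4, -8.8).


slope = (y2-y1)/(x2-x1) = ((-8.8)-(-12.2))/(17.4-(-22.9)) = 3.4/40.3 = 0.0844

0.0844


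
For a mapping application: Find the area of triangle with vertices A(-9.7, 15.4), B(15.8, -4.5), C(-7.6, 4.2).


Area = |x_A(y_B-y_C) + x_B(y_C-y_A) + x_C(y_A-y_B)|/2
= |84.39 + (-176.96) + (-151.24)|/2
= 243.81/2 = 121.905

121.905


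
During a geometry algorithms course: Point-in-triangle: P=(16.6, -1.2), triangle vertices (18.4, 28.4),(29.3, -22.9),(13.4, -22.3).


Cross products: AB x AP = -414.98, BC x BP = -337.41, CA x CP = -56.74
All same sign? yes

Yes, inside


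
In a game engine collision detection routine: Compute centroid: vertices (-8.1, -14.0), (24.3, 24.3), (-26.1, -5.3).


Centroid = ((x_A+x_B+x_C)/3, (y_A+y_B+y_C)/3)
= (((-8.1)+24.3+(-26.1))/3, ((-14)+24.3+(-5.3))/3)
= (-3.3, 1.6667)

(-3.3, 1.6667)


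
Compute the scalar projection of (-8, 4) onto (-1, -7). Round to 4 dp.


u.v = -20, |v| = sqrt(50) = 7.0711
Scalar projection = u.v / |v| = -20 / sqrt(50) = -2.8284

-2.8284


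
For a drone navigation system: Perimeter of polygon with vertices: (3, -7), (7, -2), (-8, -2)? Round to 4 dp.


Sides: (3, -7)->(7, -2): sqrt(41) = 6.403124, (7, -2)->(-8, -2): sqrt(225) = 15, (-8, -2)->(3, -7): sqrt(146) = 12.083046
Sum = 33.48617
Perimeter = 33.4862

33.4862


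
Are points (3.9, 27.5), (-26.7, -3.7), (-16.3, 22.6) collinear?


Cross product: ((-26.7)-3.9)*(22.6-27.5) - ((-3.7)-27.5)*((-16.3)-3.9)
= -480.3

No, not collinear


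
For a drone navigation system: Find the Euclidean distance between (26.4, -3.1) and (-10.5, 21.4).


dx=-36.9, dy=24.5
d^2 = (-36.9)^2 + 24.5^2 = 1961.86
d = sqrt(1961.86) = 44.2929

44.2929


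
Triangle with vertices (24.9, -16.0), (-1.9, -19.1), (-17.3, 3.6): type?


Side lengths squared: AB^2=727.85, BC^2=752.45, CA^2=2165
Sorted: [727.85, 752.45, 2165]
By sides: Scalene, By angles: Obtuse

Scalene, Obtuse


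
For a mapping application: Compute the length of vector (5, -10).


|u| = sqrt(5^2 + (-10)^2) = sqrt(125) = 11.1803

11.1803


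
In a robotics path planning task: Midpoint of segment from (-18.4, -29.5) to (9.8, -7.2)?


M = (((-18.4)+9.8)/2, ((-29.5)+(-7.2))/2)
= (-4.3, -18.35)

(-4.3, -18.35)


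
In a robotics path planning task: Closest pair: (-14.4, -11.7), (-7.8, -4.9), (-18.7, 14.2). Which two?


d(P0,P1) = 9.4763, d(P0,P2) = 26.2545, d(P1,P2) = 21.9914
Closest: P0 and P1

Closest pair: (-14.4, -11.7) and (-7.8, -4.9), distance = 9.4763


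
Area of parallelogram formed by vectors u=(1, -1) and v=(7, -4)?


|u x v| = |1*(-4) - (-1)*7|
= |(-4) - (-7)| = 3

3


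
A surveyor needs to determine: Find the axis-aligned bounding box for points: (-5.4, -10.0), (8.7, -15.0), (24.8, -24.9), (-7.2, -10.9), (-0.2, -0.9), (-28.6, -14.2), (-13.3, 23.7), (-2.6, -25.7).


x range: [-28.6, 24.8]
y range: [-25.7, 23.7]
Bounding box: (-28.6,-25.7) to (24.8,23.7)

(-28.6,-25.7) to (24.8,23.7)


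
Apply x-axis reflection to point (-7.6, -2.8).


Reflection over x-axis: (x,y) -> (x,-y)
(-7.6, -2.8) -> (-7.6, 2.8)

(-7.6, 2.8)


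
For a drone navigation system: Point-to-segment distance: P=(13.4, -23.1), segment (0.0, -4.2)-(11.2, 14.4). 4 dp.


Project P onto AB: t = 0 (clamped to [0,1])
Closest point on segment: (0, -4.2)
Distance: 23.1683

23.1683


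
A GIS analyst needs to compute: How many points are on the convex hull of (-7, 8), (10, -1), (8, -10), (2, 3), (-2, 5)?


Convex hull vertices (CCW): (-7, 8), (8, -10), (10, -1)
Count = 3

3


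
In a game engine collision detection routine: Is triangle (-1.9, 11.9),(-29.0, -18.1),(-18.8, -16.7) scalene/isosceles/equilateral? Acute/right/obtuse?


Side lengths squared: AB^2=1634.41, BC^2=106, CA^2=1103.57
Sorted: [106, 1103.57, 1634.41]
By sides: Scalene, By angles: Obtuse

Scalene, Obtuse


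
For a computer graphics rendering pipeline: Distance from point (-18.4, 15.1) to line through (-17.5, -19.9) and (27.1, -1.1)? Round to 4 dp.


|cross product| = 1577.92
|line direction| = sqrt(2342.6) = 48.4004
Distance = 1577.92/sqrt(2342.6) = 32.6014

32.6014


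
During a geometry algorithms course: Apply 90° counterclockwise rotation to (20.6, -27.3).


90° CCW: (x,y) -> (-y, x)
(20.6,-27.3) -> (27.3, 20.6)

(27.3, 20.6)


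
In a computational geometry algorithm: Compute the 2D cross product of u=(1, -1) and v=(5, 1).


u x v = u_x*v_y - u_y*v_x = 1*1 - (-1)*5
= 1 - (-5) = 6

6


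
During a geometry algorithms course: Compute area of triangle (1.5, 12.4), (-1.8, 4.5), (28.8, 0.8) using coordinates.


Area = |x_A(y_B-y_C) + x_B(y_C-y_A) + x_C(y_A-y_B)|/2
= |5.55 + 20.88 + 227.52|/2
= 253.95/2 = 126.975

126.975


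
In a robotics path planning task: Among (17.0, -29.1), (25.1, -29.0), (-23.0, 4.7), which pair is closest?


d(P0,P1) = 8.1006, d(P0,P2) = 52.3683, d(P1,P2) = 58.7307
Closest: P0 and P1

Closest pair: (17.0, -29.1) and (25.1, -29.0), distance = 8.1006


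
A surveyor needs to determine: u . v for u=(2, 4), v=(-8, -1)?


u . v = u_x*v_x + u_y*v_y = 2*(-8) + 4*(-1)
= (-16) + (-4) = -20

-20


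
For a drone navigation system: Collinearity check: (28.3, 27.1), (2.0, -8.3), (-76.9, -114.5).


Cross product: (2-28.3)*((-114.5)-27.1) - ((-8.3)-27.1)*((-76.9)-28.3)
= 0

Yes, collinear


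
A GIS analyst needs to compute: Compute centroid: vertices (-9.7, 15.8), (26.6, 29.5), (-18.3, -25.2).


Centroid = ((x_A+x_B+x_C)/3, (y_A+y_B+y_C)/3)
= (((-9.7)+26.6+(-18.3))/3, (15.8+29.5+(-25.2))/3)
= (-0.4667, 6.7)

(-0.4667, 6.7)


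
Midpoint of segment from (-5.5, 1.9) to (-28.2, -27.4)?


M = (((-5.5)+(-28.2))/2, (1.9+(-27.4))/2)
= (-16.85, -12.75)

(-16.85, -12.75)


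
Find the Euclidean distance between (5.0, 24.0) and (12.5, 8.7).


dx=7.5, dy=-15.3
d^2 = 7.5^2 + (-15.3)^2 = 290.34
d = sqrt(290.34) = 17.0394

17.0394


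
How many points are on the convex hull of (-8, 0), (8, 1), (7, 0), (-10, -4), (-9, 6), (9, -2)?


Convex hull vertices (CCW): (-10, -4), (9, -2), (8, 1), (-9, 6)
Count = 4

4


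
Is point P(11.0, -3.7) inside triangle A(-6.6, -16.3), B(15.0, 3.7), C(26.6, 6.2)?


Cross products: AB x AP = -79.84, BC x BP = -75.84, CA x CP = -22.32
All same sign? yes

Yes, inside


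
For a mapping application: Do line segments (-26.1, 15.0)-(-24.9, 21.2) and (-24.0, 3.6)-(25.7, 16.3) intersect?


Cross products: d1=593.25, d2=886.15, d3=-26.7, d4=-319.6
d1*d2 < 0 and d3*d4 < 0? no

No, they don't intersect


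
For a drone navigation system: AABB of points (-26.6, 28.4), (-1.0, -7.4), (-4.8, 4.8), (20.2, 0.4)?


x range: [-26.6, 20.2]
y range: [-7.4, 28.4]
Bounding box: (-26.6,-7.4) to (20.2,28.4)

(-26.6,-7.4) to (20.2,28.4)


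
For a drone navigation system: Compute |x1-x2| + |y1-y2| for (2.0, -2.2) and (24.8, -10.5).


|2-24.8| + |(-2.2)-(-10.5)| = 22.8 + 8.3 = 31.1

31.1


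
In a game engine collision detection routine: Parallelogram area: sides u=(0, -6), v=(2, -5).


|u x v| = |0*(-5) - (-6)*2|
= |0 - (-12)| = 12

12


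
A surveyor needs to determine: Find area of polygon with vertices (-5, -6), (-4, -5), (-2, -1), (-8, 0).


Shoelace sum: ((-5)*(-5) - (-4)*(-6)) + ((-4)*(-1) - (-2)*(-5)) + ((-2)*0 - (-8)*(-1)) + ((-8)*(-6) - (-5)*0)
= 35
Area = |35|/2 = 17.5

17.5


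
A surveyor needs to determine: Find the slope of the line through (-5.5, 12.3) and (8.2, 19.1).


slope = (y2-y1)/(x2-x1) = (19.1-12.3)/(8.2-(-5.5)) = 6.8/13.7 = 0.4964

0.4964


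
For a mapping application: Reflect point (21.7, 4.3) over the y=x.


Reflection over y=x: (x,y) -> (y,x)
(21.7, 4.3) -> (4.3, 21.7)

(4.3, 21.7)


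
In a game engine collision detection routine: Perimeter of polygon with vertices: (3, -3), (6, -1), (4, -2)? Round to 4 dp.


Sides: (3, -3)->(6, -1): sqrt(13) = 3.605551, (6, -1)->(4, -2): sqrt(5) = 2.236068, (4, -2)->(3, -3): sqrt(2) = 1.414214
Sum = 7.255833
Perimeter = 7.2558

7.2558


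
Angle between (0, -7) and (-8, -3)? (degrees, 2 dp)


u.v = 21, |u| = sqrt(49) = 7, |v| = sqrt(73) = 8.544
cos(theta) = u.v/(|u||v|) = 21/sqrt(3577) = 0.351123
theta = acos(0.351123) = 69.44 degrees

69.44 degrees


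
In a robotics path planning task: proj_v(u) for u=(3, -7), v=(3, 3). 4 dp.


u.v = -12, |v| = sqrt(18) = 4.2426
Scalar projection = u.v / |v| = -12 / sqrt(18) = -2.8284

-2.8284


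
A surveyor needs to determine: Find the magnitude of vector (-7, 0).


|u| = sqrt((-7)^2 + 0^2) = sqrt(49) = 7

7


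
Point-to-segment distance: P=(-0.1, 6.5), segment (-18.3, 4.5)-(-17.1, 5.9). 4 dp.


Project P onto AB: t = 1 (clamped to [0,1])
Closest point on segment: (-17.1, 5.9)
Distance: 17.0106

17.0106


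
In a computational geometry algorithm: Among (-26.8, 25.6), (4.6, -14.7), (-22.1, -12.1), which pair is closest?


d(P0,P1) = 51.0886, d(P0,P2) = 37.9918, d(P1,P2) = 26.8263
Closest: P1 and P2

Closest pair: (4.6, -14.7) and (-22.1, -12.1), distance = 26.8263


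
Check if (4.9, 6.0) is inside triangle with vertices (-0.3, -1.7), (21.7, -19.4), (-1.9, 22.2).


Cross products: AB x AP = 261.44, BC x BP = 99.44, CA x CP = 136.6
All same sign? yes

Yes, inside


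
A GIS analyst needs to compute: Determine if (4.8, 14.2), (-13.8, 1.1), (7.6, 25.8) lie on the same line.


Cross product: ((-13.8)-4.8)*(25.8-14.2) - (1.1-14.2)*(7.6-4.8)
= -179.08

No, not collinear


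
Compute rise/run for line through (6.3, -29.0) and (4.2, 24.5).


slope = (y2-y1)/(x2-x1) = (24.5-(-29))/(4.2-6.3) = 53.5/(-2.1) = -25.4762

-25.4762


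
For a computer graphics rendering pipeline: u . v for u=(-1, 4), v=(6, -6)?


u . v = u_x*v_x + u_y*v_y = (-1)*6 + 4*(-6)
= (-6) + (-24) = -30

-30


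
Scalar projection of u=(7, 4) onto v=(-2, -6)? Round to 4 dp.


u.v = -38, |v| = sqrt(40) = 6.3246
Scalar projection = u.v / |v| = -38 / sqrt(40) = -6.0083

-6.0083


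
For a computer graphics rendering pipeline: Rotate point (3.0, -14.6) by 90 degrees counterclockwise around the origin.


90° CCW: (x,y) -> (-y, x)
(3,-14.6) -> (14.6, 3)

(14.6, 3)


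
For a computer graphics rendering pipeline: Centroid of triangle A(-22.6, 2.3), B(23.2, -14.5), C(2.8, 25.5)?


Centroid = ((x_A+x_B+x_C)/3, (y_A+y_B+y_C)/3)
= (((-22.6)+23.2+2.8)/3, (2.3+(-14.5)+25.5)/3)
= (1.1333, 4.4333)

(1.1333, 4.4333)


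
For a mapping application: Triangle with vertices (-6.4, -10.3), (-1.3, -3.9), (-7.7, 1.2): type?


Side lengths squared: AB^2=66.97, BC^2=66.97, CA^2=133.94
Sorted: [66.97, 66.97, 133.94]
By sides: Isosceles, By angles: Right

Isosceles, Right


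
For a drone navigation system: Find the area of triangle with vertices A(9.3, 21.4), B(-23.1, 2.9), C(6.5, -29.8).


Area = |x_A(y_B-y_C) + x_B(y_C-y_A) + x_C(y_A-y_B)|/2
= |304.11 + 1182.72 + 120.25|/2
= 1607.08/2 = 803.54

803.54


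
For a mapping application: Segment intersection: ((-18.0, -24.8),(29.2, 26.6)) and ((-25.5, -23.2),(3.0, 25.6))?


Cross products: d1=-411.6, d2=-1250.06, d3=461.02, d4=1299.48
d1*d2 < 0 and d3*d4 < 0? no

No, they don't intersect


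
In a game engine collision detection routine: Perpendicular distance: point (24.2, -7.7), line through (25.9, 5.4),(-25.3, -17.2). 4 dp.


|cross product| = 632.3
|line direction| = sqrt(3132.2) = 55.9661
Distance = 632.3/sqrt(3132.2) = 11.2979

11.2979


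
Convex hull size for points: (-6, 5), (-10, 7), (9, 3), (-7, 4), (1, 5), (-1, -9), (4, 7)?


Convex hull vertices (CCW): (-10, 7), (-1, -9), (9, 3), (4, 7)
Count = 4

4


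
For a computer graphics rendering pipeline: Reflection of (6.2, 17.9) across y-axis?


Reflection over y-axis: (x,y) -> (-x,y)
(6.2, 17.9) -> (-6.2, 17.9)

(-6.2, 17.9)


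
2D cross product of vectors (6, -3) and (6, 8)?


u x v = u_x*v_y - u_y*v_x = 6*8 - (-3)*6
= 48 - (-18) = 66

66


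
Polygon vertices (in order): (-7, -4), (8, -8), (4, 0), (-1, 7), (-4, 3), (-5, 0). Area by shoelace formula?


Shoelace sum: ((-7)*(-8) - 8*(-4)) + (8*0 - 4*(-8)) + (4*7 - (-1)*0) + ((-1)*3 - (-4)*7) + ((-4)*0 - (-5)*3) + ((-5)*(-4) - (-7)*0)
= 208
Area = |208|/2 = 104

104


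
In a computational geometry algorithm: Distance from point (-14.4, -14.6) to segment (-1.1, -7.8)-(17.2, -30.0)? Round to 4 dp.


Project P onto AB: t = 0 (clamped to [0,1])
Closest point on segment: (-1.1, -7.8)
Distance: 14.9375

14.9375


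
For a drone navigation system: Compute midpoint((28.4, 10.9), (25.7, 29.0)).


M = ((28.4+25.7)/2, (10.9+29)/2)
= (27.05, 19.95)

(27.05, 19.95)


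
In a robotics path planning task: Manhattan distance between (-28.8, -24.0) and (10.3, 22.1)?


|(-28.8)-10.3| + |(-24)-22.1| = 39.1 + 46.1 = 85.2

85.2


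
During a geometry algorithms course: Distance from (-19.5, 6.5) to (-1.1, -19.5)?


dx=18.4, dy=-26
d^2 = 18.4^2 + (-26)^2 = 1014.56
d = sqrt(1014.56) = 31.8522

31.8522


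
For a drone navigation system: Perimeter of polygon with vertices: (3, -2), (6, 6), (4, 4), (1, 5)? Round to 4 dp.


Sides: (3, -2)->(6, 6): sqrt(73) = 8.544004, (6, 6)->(4, 4): sqrt(8) = 2.828427, (4, 4)->(1, 5): sqrt(10) = 3.162278, (1, 5)->(3, -2): sqrt(53) = 7.28011
Sum = 21.814819
Perimeter = 21.8148

21.8148


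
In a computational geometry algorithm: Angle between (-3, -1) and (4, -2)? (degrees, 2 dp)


u.v = -10, |u| = sqrt(10) = 3.1623, |v| = sqrt(20) = 4.4721
cos(theta) = u.v/(|u||v|) = -10/sqrt(200) = -0.707107
theta = acos(-0.707107) = 135 degrees

135 degrees


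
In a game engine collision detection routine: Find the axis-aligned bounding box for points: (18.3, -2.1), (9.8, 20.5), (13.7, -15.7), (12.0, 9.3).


x range: [9.8, 18.3]
y range: [-15.7, 20.5]
Bounding box: (9.8,-15.7) to (18.3,20.5)

(9.8,-15.7) to (18.3,20.5)


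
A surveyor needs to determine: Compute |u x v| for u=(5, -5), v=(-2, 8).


|u x v| = |5*8 - (-5)*(-2)|
= |40 - 10| = 30

30


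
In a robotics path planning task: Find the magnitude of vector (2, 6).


|u| = sqrt(2^2 + 6^2) = sqrt(40) = 6.3246

6.3246


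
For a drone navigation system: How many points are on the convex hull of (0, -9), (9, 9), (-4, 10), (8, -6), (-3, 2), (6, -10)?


Convex hull vertices (CCW): (-4, 10), (-3, 2), (0, -9), (6, -10), (8, -6), (9, 9)
Count = 6

6


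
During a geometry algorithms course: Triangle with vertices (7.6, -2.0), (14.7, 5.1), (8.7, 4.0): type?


Side lengths squared: AB^2=100.82, BC^2=37.21, CA^2=37.21
Sorted: [37.21, 37.21, 100.82]
By sides: Isosceles, By angles: Obtuse

Isosceles, Obtuse


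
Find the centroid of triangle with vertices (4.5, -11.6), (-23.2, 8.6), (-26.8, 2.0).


Centroid = ((x_A+x_B+x_C)/3, (y_A+y_B+y_C)/3)
= ((4.5+(-23.2)+(-26.8))/3, ((-11.6)+8.6+2)/3)
= (-15.1667, -0.3333)

(-15.1667, -0.3333)


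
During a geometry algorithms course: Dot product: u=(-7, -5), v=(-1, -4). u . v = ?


u . v = u_x*v_x + u_y*v_y = (-7)*(-1) + (-5)*(-4)
= 7 + 20 = 27

27


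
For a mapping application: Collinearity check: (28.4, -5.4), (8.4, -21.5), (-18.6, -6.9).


Cross product: (8.4-28.4)*((-6.9)-(-5.4)) - ((-21.5)-(-5.4))*((-18.6)-28.4)
= -726.7

No, not collinear


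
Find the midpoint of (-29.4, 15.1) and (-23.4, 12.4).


M = (((-29.4)+(-23.4))/2, (15.1+12.4)/2)
= (-26.4, 13.75)

(-26.4, 13.75)


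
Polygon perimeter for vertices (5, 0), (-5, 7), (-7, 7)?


Sides: (5, 0)->(-5, 7): sqrt(149) = 12.206556, (-5, 7)->(-7, 7): sqrt(4) = 2, (-7, 7)->(5, 0): sqrt(193) = 13.892444
Sum = 28.099
Perimeter = 28.099

28.099


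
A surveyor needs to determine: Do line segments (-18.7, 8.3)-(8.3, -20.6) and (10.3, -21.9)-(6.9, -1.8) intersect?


Cross products: d1=480.22, d2=35.78, d3=22.7, d4=467.14
d1*d2 < 0 and d3*d4 < 0? no

No, they don't intersect


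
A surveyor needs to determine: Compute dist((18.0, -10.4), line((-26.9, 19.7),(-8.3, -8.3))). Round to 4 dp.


|cross product| = 697.34
|line direction| = sqrt(1129.96) = 33.6149
Distance = 697.34/sqrt(1129.96) = 20.745

20.745


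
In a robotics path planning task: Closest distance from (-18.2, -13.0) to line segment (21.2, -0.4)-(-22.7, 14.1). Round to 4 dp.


Project P onto AB: t = 0.7237 (clamped to [0,1])
Closest point on segment: (-10.5721, 10.0942)
Distance: 24.3213

24.3213


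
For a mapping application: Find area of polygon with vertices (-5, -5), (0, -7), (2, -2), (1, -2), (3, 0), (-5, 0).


Shoelace sum: ((-5)*(-7) - 0*(-5)) + (0*(-2) - 2*(-7)) + (2*(-2) - 1*(-2)) + (1*0 - 3*(-2)) + (3*0 - (-5)*0) + ((-5)*(-5) - (-5)*0)
= 78
Area = |78|/2 = 39

39


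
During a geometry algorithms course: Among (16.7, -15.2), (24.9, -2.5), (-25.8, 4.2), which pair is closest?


d(P0,P1) = 15.1172, d(P0,P2) = 46.7184, d(P1,P2) = 51.1408
Closest: P0 and P1

Closest pair: (16.7, -15.2) and (24.9, -2.5), distance = 15.1172


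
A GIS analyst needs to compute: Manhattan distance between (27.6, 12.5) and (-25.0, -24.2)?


|27.6-(-25)| + |12.5-(-24.2)| = 52.6 + 36.7 = 89.3

89.3


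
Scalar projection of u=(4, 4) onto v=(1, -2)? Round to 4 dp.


u.v = -4, |v| = sqrt(5) = 2.2361
Scalar projection = u.v / |v| = -4 / sqrt(5) = -1.7889

-1.7889


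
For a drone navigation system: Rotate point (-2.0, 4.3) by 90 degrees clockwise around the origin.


90° CW: (x,y) -> (y, -x)
(-2,4.3) -> (4.3, 2)

(4.3, 2)


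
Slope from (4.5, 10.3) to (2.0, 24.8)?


slope = (y2-y1)/(x2-x1) = (24.8-10.3)/(2-4.5) = 14.5/(-2.5) = -5.8

-5.8


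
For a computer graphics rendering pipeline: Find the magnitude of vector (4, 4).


|u| = sqrt(4^2 + 4^2) = sqrt(32) = 5.6569

5.6569


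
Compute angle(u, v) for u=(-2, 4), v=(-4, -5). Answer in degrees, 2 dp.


u.v = -12, |u| = sqrt(20) = 4.4721, |v| = sqrt(41) = 6.4031
cos(theta) = u.v/(|u||v|) = -12/sqrt(820) = -0.419058
theta = acos(-0.419058) = 114.78 degrees

114.78 degrees


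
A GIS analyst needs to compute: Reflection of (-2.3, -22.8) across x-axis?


Reflection over x-axis: (x,y) -> (x,-y)
(-2.3, -22.8) -> (-2.3, 22.8)

(-2.3, 22.8)


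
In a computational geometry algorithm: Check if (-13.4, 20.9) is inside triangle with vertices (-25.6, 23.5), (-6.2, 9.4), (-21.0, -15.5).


Cross products: AB x AP = 121.58, BC x BP = -349.48, CA x CP = -463.84
All same sign? no

No, outside


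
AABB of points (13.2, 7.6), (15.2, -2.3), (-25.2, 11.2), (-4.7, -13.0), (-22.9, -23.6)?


x range: [-25.2, 15.2]
y range: [-23.6, 11.2]
Bounding box: (-25.2,-23.6) to (15.2,11.2)

(-25.2,-23.6) to (15.2,11.2)


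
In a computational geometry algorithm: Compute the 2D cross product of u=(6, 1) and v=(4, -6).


u x v = u_x*v_y - u_y*v_x = 6*(-6) - 1*4
= (-36) - 4 = -40

-40


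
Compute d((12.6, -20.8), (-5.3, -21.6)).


dx=-17.9, dy=-0.8
d^2 = (-17.9)^2 + (-0.8)^2 = 321.05
d = sqrt(321.05) = 17.9179

17.9179


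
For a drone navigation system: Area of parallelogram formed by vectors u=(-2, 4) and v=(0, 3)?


|u x v| = |(-2)*3 - 4*0|
= |(-6) - 0| = 6

6


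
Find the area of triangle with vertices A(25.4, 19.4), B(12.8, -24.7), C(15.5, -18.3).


Area = |x_A(y_B-y_C) + x_B(y_C-y_A) + x_C(y_A-y_B)|/2
= |(-162.56) + (-482.56) + 683.55|/2
= 38.43/2 = 19.215

19.215


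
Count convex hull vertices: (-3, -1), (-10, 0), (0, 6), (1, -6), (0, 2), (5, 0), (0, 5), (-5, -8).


Convex hull vertices (CCW): (-10, 0), (-5, -8), (1, -6), (5, 0), (0, 6)
Count = 5

5


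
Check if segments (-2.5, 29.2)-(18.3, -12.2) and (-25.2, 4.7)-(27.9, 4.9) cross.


Cross products: d1=1296.41, d2=-906.09, d3=-1449.38, d4=753.12
d1*d2 < 0 and d3*d4 < 0? yes

Yes, they intersect


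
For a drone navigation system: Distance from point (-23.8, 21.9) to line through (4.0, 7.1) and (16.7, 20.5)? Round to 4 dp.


|cross product| = 560.48
|line direction| = sqrt(340.85) = 18.4621
Distance = 560.48/sqrt(340.85) = 30.3584

30.3584


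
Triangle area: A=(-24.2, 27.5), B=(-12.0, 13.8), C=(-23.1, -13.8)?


Area = |x_A(y_B-y_C) + x_B(y_C-y_A) + x_C(y_A-y_B)|/2
= |(-667.92) + 495.6 + (-316.47)|/2
= 488.79/2 = 244.395

244.395


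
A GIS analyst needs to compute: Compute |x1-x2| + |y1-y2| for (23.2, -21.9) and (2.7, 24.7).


|23.2-2.7| + |(-21.9)-24.7| = 20.5 + 46.6 = 67.1

67.1


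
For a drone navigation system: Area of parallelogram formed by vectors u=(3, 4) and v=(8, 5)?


|u x v| = |3*5 - 4*8|
= |15 - 32| = 17

17


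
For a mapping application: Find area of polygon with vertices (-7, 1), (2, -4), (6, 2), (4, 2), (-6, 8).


Shoelace sum: ((-7)*(-4) - 2*1) + (2*2 - 6*(-4)) + (6*2 - 4*2) + (4*8 - (-6)*2) + ((-6)*1 - (-7)*8)
= 152
Area = |152|/2 = 76

76


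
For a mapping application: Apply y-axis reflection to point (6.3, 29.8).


Reflection over y-axis: (x,y) -> (-x,y)
(6.3, 29.8) -> (-6.3, 29.8)

(-6.3, 29.8)


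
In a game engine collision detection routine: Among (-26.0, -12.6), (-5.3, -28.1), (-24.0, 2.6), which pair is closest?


d(P0,P1) = 25.86, d(P0,P2) = 15.331, d(P1,P2) = 35.9469
Closest: P0 and P2

Closest pair: (-26.0, -12.6) and (-24.0, 2.6), distance = 15.331


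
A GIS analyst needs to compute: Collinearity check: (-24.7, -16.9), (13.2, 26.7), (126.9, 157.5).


Cross product: (13.2-(-24.7))*(157.5-(-16.9)) - (26.7-(-16.9))*(126.9-(-24.7))
= 0

Yes, collinear


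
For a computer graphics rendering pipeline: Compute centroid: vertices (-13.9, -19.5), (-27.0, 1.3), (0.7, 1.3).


Centroid = ((x_A+x_B+x_C)/3, (y_A+y_B+y_C)/3)
= (((-13.9)+(-27)+0.7)/3, ((-19.5)+1.3+1.3)/3)
= (-13.4, -5.6333)

(-13.4, -5.6333)


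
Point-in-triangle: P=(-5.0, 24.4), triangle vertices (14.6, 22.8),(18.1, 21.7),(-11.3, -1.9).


Cross products: AB x AP = -15.96, BC x BP = -624.54, CA x CP = 525.56
All same sign? no

No, outside


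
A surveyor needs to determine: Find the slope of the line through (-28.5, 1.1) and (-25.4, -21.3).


slope = (y2-y1)/(x2-x1) = ((-21.3)-1.1)/((-25.4)-(-28.5)) = (-22.4)/3.1 = -7.2258

-7.2258


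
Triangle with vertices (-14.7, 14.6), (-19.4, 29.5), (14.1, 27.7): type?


Side lengths squared: AB^2=244.1, BC^2=1125.49, CA^2=1001.05
Sorted: [244.1, 1001.05, 1125.49]
By sides: Scalene, By angles: Acute

Scalene, Acute


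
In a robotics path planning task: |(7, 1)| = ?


|u| = sqrt(7^2 + 1^2) = sqrt(50) = 7.0711

7.0711


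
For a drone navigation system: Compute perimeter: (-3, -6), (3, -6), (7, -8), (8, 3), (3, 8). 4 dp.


Sides: (-3, -6)->(3, -6): sqrt(36) = 6, (3, -6)->(7, -8): sqrt(20) = 4.472136, (7, -8)->(8, 3): sqrt(122) = 11.045361, (8, 3)->(3, 8): sqrt(50) = 7.071068, (3, 8)->(-3, -6): sqrt(232) = 15.231546
Sum = 43.820111
Perimeter = 43.8201

43.8201


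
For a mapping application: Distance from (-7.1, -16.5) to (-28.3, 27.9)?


dx=-21.2, dy=44.4
d^2 = (-21.2)^2 + 44.4^2 = 2420.8
d = sqrt(2420.8) = 49.2016

49.2016


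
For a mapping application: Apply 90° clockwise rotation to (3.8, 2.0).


90° CW: (x,y) -> (y, -x)
(3.8,2) -> (2, -3.8)

(2, -3.8)


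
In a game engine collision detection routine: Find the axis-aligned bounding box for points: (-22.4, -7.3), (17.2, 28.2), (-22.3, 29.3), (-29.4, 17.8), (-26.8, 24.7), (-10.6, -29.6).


x range: [-29.4, 17.2]
y range: [-29.6, 29.3]
Bounding box: (-29.4,-29.6) to (17.2,29.3)

(-29.4,-29.6) to (17.2,29.3)


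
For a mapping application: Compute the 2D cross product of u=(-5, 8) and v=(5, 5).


u x v = u_x*v_y - u_y*v_x = (-5)*5 - 8*5
= (-25) - 40 = -65

-65


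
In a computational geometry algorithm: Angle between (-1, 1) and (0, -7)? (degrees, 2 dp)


u.v = -7, |u| = sqrt(2) = 1.4142, |v| = sqrt(49) = 7
cos(theta) = u.v/(|u||v|) = -7/sqrt(98) = -0.707107
theta = acos(-0.707107) = 135 degrees

135 degrees


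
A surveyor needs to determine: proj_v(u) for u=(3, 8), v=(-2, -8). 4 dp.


u.v = -70, |v| = sqrt(68) = 8.2462
Scalar projection = u.v / |v| = -70 / sqrt(68) = -8.4887

-8.4887


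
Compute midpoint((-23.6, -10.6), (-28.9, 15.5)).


M = (((-23.6)+(-28.9))/2, ((-10.6)+15.5)/2)
= (-26.25, 2.45)

(-26.25, 2.45)


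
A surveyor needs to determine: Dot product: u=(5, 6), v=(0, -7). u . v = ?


u . v = u_x*v_x + u_y*v_y = 5*0 + 6*(-7)
= 0 + (-42) = -42

-42


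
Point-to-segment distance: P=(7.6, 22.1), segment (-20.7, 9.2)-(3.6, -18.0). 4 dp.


Project P onto AB: t = 0.2532 (clamped to [0,1])
Closest point on segment: (-14.5478, 2.3136)
Distance: 29.6989

29.6989


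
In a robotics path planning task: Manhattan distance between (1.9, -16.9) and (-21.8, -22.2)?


|1.9-(-21.8)| + |(-16.9)-(-22.2)| = 23.7 + 5.3 = 29

29


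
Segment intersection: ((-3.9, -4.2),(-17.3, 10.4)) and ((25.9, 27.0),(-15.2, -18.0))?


Cross products: d1=-58.68, d2=-1261.74, d3=-853.16, d4=349.9
d1*d2 < 0 and d3*d4 < 0? no

No, they don't intersect


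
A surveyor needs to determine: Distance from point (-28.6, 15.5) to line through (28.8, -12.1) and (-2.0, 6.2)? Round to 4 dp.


|cross product| = 200.34
|line direction| = sqrt(1283.53) = 35.8264
Distance = 200.34/sqrt(1283.53) = 5.592

5.592


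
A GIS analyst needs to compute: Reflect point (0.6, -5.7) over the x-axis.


Reflection over x-axis: (x,y) -> (x,-y)
(0.6, -5.7) -> (0.6, 5.7)

(0.6, 5.7)


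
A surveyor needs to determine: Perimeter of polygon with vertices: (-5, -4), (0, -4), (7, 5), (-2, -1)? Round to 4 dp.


Sides: (-5, -4)->(0, -4): sqrt(25) = 5, (0, -4)->(7, 5): sqrt(130) = 11.401754, (7, 5)->(-2, -1): sqrt(117) = 10.816654, (-2, -1)->(-5, -4): sqrt(18) = 4.242641
Sum = 31.461049
Perimeter = 31.461

31.461


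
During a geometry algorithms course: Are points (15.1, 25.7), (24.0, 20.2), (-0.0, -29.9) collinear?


Cross product: (24-15.1)*((-29.9)-25.7) - (20.2-25.7)*(0-15.1)
= -577.89

No, not collinear


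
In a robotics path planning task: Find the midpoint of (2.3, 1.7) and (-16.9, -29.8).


M = ((2.3+(-16.9))/2, (1.7+(-29.8))/2)
= (-7.3, -14.05)

(-7.3, -14.05)


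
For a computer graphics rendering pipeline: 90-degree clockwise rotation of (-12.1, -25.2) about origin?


90° CW: (x,y) -> (y, -x)
(-12.1,-25.2) -> (-25.2, 12.1)

(-25.2, 12.1)


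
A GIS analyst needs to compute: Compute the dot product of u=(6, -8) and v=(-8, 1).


u . v = u_x*v_x + u_y*v_y = 6*(-8) + (-8)*1
= (-48) + (-8) = -56

-56


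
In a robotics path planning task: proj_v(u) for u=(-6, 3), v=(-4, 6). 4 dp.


u.v = 42, |v| = sqrt(52) = 7.2111
Scalar projection = u.v / |v| = 42 / sqrt(52) = 5.8244

5.8244


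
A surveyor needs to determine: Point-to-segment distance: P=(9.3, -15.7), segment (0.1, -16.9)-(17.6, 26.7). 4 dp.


Project P onto AB: t = 0.0966 (clamped to [0,1])
Closest point on segment: (1.7913, -12.6862)
Distance: 8.0909

8.0909


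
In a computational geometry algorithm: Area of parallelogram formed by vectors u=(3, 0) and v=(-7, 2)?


|u x v| = |3*2 - 0*(-7)|
= |6 - 0| = 6

6


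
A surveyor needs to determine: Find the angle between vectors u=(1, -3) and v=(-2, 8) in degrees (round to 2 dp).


u.v = -26, |u| = sqrt(10) = 3.1623, |v| = sqrt(68) = 8.2462
cos(theta) = u.v/(|u||v|) = -26/sqrt(680) = -0.997054
theta = acos(-0.997054) = 175.6 degrees

175.6 degrees


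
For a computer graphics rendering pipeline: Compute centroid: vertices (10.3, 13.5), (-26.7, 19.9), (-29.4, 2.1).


Centroid = ((x_A+x_B+x_C)/3, (y_A+y_B+y_C)/3)
= ((10.3+(-26.7)+(-29.4))/3, (13.5+19.9+2.1)/3)
= (-15.2667, 11.8333)

(-15.2667, 11.8333)


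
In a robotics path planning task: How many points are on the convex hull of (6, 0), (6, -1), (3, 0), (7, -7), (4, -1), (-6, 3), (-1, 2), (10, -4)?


Convex hull vertices (CCW): (-6, 3), (7, -7), (10, -4), (6, 0), (-1, 2)
Count = 5

5


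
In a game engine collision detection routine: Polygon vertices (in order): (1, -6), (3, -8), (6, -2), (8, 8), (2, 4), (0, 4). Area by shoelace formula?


Shoelace sum: (1*(-8) - 3*(-6)) + (3*(-2) - 6*(-8)) + (6*8 - 8*(-2)) + (8*4 - 2*8) + (2*4 - 0*4) + (0*(-6) - 1*4)
= 136
Area = |136|/2 = 68

68


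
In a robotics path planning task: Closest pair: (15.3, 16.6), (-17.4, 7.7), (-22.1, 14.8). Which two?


d(P0,P1) = 33.8895, d(P0,P2) = 37.4433, d(P1,P2) = 8.5147
Closest: P1 and P2

Closest pair: (-17.4, 7.7) and (-22.1, 14.8), distance = 8.5147


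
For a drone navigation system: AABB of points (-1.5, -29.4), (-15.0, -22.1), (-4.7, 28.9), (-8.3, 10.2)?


x range: [-15, -1.5]
y range: [-29.4, 28.9]
Bounding box: (-15,-29.4) to (-1.5,28.9)

(-15,-29.4) to (-1.5,28.9)


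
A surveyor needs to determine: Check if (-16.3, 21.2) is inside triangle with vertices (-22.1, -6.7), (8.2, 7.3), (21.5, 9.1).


Cross products: AB x AP = 764.17, BC x BP = 228.97, CA x CP = -1124.8
All same sign? no

No, outside


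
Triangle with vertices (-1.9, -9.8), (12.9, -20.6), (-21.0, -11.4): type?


Side lengths squared: AB^2=335.68, BC^2=1233.85, CA^2=367.37
Sorted: [335.68, 367.37, 1233.85]
By sides: Scalene, By angles: Obtuse

Scalene, Obtuse


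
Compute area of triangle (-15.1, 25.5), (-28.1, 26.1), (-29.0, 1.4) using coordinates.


Area = |x_A(y_B-y_C) + x_B(y_C-y_A) + x_C(y_A-y_B)|/2
= |(-372.97) + 677.21 + 17.4|/2
= 321.64/2 = 160.82

160.82


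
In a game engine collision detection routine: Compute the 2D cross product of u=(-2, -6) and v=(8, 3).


u x v = u_x*v_y - u_y*v_x = (-2)*3 - (-6)*8
= (-6) - (-48) = 42

42


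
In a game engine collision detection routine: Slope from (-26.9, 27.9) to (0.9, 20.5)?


slope = (y2-y1)/(x2-x1) = (20.5-27.9)/(0.9-(-26.9)) = (-7.4)/27.8 = -0.2662

-0.2662


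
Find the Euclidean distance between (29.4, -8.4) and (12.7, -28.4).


dx=-16.7, dy=-20
d^2 = (-16.7)^2 + (-20)^2 = 678.89
d = sqrt(678.89) = 26.0555

26.0555


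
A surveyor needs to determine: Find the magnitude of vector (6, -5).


|u| = sqrt(6^2 + (-5)^2) = sqrt(61) = 7.8102

7.8102


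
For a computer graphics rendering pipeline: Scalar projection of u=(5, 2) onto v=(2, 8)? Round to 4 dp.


u.v = 26, |v| = sqrt(68) = 8.2462
Scalar projection = u.v / |v| = 26 / sqrt(68) = 3.153

3.153


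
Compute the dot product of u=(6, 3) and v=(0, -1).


u . v = u_x*v_x + u_y*v_y = 6*0 + 3*(-1)
= 0 + (-3) = -3

-3


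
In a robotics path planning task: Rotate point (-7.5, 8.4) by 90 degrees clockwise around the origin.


90° CW: (x,y) -> (y, -x)
(-7.5,8.4) -> (8.4, 7.5)

(8.4, 7.5)


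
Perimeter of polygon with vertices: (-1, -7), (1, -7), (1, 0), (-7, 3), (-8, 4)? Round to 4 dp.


Sides: (-1, -7)->(1, -7): sqrt(4) = 2, (1, -7)->(1, 0): sqrt(49) = 7, (1, 0)->(-7, 3): sqrt(73) = 8.544004, (-7, 3)->(-8, 4): sqrt(2) = 1.414214, (-8, 4)->(-1, -7): sqrt(170) = 13.038405
Sum = 31.996623
Perimeter = 31.9966

31.9966


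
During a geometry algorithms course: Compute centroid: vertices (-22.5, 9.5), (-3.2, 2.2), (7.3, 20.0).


Centroid = ((x_A+x_B+x_C)/3, (y_A+y_B+y_C)/3)
= (((-22.5)+(-3.2)+7.3)/3, (9.5+2.2+20)/3)
= (-6.1333, 10.5667)

(-6.1333, 10.5667)


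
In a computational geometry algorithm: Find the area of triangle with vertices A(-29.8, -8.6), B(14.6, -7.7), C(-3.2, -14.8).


Area = |x_A(y_B-y_C) + x_B(y_C-y_A) + x_C(y_A-y_B)|/2
= |(-211.58) + (-90.52) + 2.88|/2
= 299.22/2 = 149.61

149.61


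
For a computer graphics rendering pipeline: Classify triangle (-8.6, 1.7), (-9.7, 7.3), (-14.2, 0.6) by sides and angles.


Side lengths squared: AB^2=32.57, BC^2=65.14, CA^2=32.57
Sorted: [32.57, 32.57, 65.14]
By sides: Isosceles, By angles: Right

Isosceles, Right


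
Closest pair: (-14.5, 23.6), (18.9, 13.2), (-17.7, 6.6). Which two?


d(P0,P1) = 34.9817, d(P0,P2) = 17.2986, d(P1,P2) = 37.1903
Closest: P0 and P2

Closest pair: (-14.5, 23.6) and (-17.7, 6.6), distance = 17.2986


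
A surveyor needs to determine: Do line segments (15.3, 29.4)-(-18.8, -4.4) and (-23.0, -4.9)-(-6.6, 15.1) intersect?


Cross products: d1=-203.48, d2=-75.8, d3=-124.91, d4=-252.59
d1*d2 < 0 and d3*d4 < 0? no

No, they don't intersect


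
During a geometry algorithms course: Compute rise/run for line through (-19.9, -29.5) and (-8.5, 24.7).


slope = (y2-y1)/(x2-x1) = (24.7-(-29.5))/((-8.5)-(-19.9)) = 54.2/11.4 = 4.7544

4.7544


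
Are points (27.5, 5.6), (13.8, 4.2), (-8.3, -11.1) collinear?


Cross product: (13.8-27.5)*((-11.1)-5.6) - (4.2-5.6)*((-8.3)-27.5)
= 178.67

No, not collinear


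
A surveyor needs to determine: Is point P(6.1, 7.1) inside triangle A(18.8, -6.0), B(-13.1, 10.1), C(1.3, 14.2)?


Cross products: AB x AP = -213.42, BC x BP = -121.92, CA x CP = -27.29
All same sign? yes

Yes, inside


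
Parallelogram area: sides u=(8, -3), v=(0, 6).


|u x v| = |8*6 - (-3)*0|
= |48 - 0| = 48

48


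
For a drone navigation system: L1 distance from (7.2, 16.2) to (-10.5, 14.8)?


|7.2-(-10.5)| + |16.2-14.8| = 17.7 + 1.4 = 19.1

19.1


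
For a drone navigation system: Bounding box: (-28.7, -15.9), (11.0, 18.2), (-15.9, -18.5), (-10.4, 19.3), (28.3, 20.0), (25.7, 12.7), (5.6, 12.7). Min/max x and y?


x range: [-28.7, 28.3]
y range: [-18.5, 20]
Bounding box: (-28.7,-18.5) to (28.3,20)

(-28.7,-18.5) to (28.3,20)


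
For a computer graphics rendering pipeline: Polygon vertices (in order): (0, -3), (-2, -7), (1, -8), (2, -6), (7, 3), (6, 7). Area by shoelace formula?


Shoelace sum: (0*(-7) - (-2)*(-3)) + ((-2)*(-8) - 1*(-7)) + (1*(-6) - 2*(-8)) + (2*3 - 7*(-6)) + (7*7 - 6*3) + (6*(-3) - 0*7)
= 88
Area = |88|/2 = 44

44


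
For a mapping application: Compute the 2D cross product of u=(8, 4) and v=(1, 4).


u x v = u_x*v_y - u_y*v_x = 8*4 - 4*1
= 32 - 4 = 28

28


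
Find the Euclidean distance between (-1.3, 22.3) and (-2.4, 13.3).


dx=-1.1, dy=-9
d^2 = (-1.1)^2 + (-9)^2 = 82.21
d = sqrt(82.21) = 9.067

9.067


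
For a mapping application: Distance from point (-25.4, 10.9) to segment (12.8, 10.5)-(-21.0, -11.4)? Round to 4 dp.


Project P onto AB: t = 0.7906 (clamped to [0,1])
Closest point on segment: (-13.9224, -6.8142)
Distance: 21.1076

21.1076


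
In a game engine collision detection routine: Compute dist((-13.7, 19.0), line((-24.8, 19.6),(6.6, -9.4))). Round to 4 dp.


|cross product| = 303.06
|line direction| = sqrt(1826.96) = 42.743
Distance = 303.06/sqrt(1826.96) = 7.0903

7.0903


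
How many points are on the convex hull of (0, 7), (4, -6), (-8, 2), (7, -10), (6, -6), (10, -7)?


Convex hull vertices (CCW): (-8, 2), (7, -10), (10, -7), (0, 7)
Count = 4

4


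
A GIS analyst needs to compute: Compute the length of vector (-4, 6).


|u| = sqrt((-4)^2 + 6^2) = sqrt(52) = 7.2111

7.2111


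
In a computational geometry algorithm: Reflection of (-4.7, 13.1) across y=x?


Reflection over y=x: (x,y) -> (y,x)
(-4.7, 13.1) -> (13.1, -4.7)

(13.1, -4.7)


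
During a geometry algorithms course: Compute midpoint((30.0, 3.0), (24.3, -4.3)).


M = ((30+24.3)/2, (3+(-4.3))/2)
= (27.15, -0.65)

(27.15, -0.65)


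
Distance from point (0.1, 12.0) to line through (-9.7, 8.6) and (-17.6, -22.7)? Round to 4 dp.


|cross product| = 279.88
|line direction| = sqrt(1042.1) = 32.2816
Distance = 279.88/sqrt(1042.1) = 8.67

8.67


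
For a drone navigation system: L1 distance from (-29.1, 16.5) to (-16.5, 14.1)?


|(-29.1)-(-16.5)| + |16.5-14.1| = 12.6 + 2.4 = 15

15


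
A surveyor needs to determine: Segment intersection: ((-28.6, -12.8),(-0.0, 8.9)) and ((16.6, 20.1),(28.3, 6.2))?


Cross products: d1=-1013.21, d2=-361.78, d3=-39.9, d4=-691.33
d1*d2 < 0 and d3*d4 < 0? no

No, they don't intersect


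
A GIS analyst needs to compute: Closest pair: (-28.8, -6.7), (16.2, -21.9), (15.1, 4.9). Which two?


d(P0,P1) = 47.4978, d(P0,P2) = 45.4067, d(P1,P2) = 26.8226
Closest: P1 and P2

Closest pair: (16.2, -21.9) and (15.1, 4.9), distance = 26.8226


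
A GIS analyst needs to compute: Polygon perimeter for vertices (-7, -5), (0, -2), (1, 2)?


Sides: (-7, -5)->(0, -2): sqrt(58) = 7.615773, (0, -2)->(1, 2): sqrt(17) = 4.123106, (1, 2)->(-7, -5): sqrt(113) = 10.630146
Sum = 22.369025
Perimeter = 22.369

22.369


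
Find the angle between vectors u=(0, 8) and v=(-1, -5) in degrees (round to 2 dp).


u.v = -40, |u| = sqrt(64) = 8, |v| = sqrt(26) = 5.099
cos(theta) = u.v/(|u||v|) = -40/sqrt(1664) = -0.980581
theta = acos(-0.980581) = 168.69 degrees

168.69 degrees


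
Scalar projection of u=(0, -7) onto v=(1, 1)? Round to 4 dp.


u.v = -7, |v| = sqrt(2) = 1.4142
Scalar projection = u.v / |v| = -7 / sqrt(2) = -4.9497

-4.9497


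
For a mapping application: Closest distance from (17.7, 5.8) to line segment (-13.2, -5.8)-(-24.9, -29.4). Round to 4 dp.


Project P onto AB: t = 0 (clamped to [0,1])
Closest point on segment: (-13.2, -5.8)
Distance: 33.0056

33.0056


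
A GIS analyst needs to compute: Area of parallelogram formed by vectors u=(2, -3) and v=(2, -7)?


|u x v| = |2*(-7) - (-3)*2|
= |(-14) - (-6)| = 8

8


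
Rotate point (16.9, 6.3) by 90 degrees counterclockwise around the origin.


90° CCW: (x,y) -> (-y, x)
(16.9,6.3) -> (-6.3, 16.9)

(-6.3, 16.9)


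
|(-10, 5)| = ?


|u| = sqrt((-10)^2 + 5^2) = sqrt(125) = 11.1803

11.1803


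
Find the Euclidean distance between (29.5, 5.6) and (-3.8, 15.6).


dx=-33.3, dy=10
d^2 = (-33.3)^2 + 10^2 = 1208.89
d = sqrt(1208.89) = 34.7691

34.7691


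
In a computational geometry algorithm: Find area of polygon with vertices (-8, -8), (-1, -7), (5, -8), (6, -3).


Shoelace sum: ((-8)*(-7) - (-1)*(-8)) + ((-1)*(-8) - 5*(-7)) + (5*(-3) - 6*(-8)) + (6*(-8) - (-8)*(-3))
= 52
Area = |52|/2 = 26

26


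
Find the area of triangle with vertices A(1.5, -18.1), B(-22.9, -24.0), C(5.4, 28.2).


Area = |x_A(y_B-y_C) + x_B(y_C-y_A) + x_C(y_A-y_B)|/2
= |(-78.3) + (-1060.27) + 31.86|/2
= 1106.71/2 = 553.355

553.355


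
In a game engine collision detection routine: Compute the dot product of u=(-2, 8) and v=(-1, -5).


u . v = u_x*v_x + u_y*v_y = (-2)*(-1) + 8*(-5)
= 2 + (-40) = -38

-38


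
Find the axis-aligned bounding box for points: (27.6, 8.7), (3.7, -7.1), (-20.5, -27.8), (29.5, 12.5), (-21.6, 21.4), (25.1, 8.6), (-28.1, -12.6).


x range: [-28.1, 29.5]
y range: [-27.8, 21.4]
Bounding box: (-28.1,-27.8) to (29.5,21.4)

(-28.1,-27.8) to (29.5,21.4)
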